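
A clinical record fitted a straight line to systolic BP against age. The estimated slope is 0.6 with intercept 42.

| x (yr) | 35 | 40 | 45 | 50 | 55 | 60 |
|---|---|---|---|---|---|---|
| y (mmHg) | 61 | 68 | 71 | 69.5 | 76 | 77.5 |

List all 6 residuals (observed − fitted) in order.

-2, 2, 2, -2.5, 1, -0.5

x=35: ŷ = 42 + 0.6·35 = 63; r = 61 − 63 = -2
x=40: ŷ = 42 + 0.6·40 = 66; r = 68 − 66 = 2
x=45: ŷ = 42 + 0.6·45 = 69; r = 71 − 69 = 2
x=50: ŷ = 42 + 0.6·50 = 72; r = 69.5 − 72 = -2.5
x=55: ŷ = 42 + 0.6·55 = 75; r = 76 − 75 = 1
x=60: ŷ = 42 + 0.6·60 = 78; r = 77.5 − 78 = -0.5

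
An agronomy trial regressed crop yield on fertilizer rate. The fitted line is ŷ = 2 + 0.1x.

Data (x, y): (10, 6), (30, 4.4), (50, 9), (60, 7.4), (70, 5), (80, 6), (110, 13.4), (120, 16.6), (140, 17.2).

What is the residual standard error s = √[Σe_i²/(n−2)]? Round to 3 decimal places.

x=10: ŷ = 2 + 0.1·10 = 3; e = 6 − 3 = 3
x=30: ŷ = 2 + 0.1·30 = 5; e = 4.4 − 5 = -0.6
x=50: ŷ = 2 + 0.1·50 = 7; e = 9 − 7 = 2
x=60: ŷ = 2 + 0.1·60 = 8; e = 7.4 − 8 = -0.6
x=70: ŷ = 2 + 0.1·70 = 9; e = 5 − 9 = -4
x=80: ŷ = 2 + 0.1·80 = 10; e = 6 − 10 = -4
x=110: ŷ = 2 + 0.1·110 = 13; e = 13.4 − 13 = 0.4
x=120: ŷ = 2 + 0.1·120 = 14; e = 16.6 − 14 = 2.6
x=140: ŷ = 2 + 0.1·140 = 16; e = 17.2 − 16 = 1.2
SSE = 9 + 0.36 + 4 + 0.36 + 16 + 16 + 0.16 + 6.76 + 1.44 = 54.08
s = √(54.08/7) = √7.72571 ≈ 2.780

s = 2.780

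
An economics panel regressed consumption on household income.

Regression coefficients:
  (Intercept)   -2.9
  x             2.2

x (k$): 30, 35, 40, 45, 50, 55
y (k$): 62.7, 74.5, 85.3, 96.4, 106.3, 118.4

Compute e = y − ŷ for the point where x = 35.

e = 0.4

ŷ = -2.9 + 2.2·35 = 74.1
e = 74.5 − 74.1 = 0.4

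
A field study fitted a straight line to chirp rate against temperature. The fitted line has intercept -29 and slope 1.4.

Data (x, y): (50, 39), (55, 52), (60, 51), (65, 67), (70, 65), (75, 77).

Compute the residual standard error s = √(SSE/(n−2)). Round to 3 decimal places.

x=50: ŷ = -29 + 1.4·50 = 41; e = 39 − 41 = -2
x=55: ŷ = -29 + 1.4·55 = 48; e = 52 − 48 = 4
x=60: ŷ = -29 + 1.4·60 = 55; e = 51 − 55 = -4
x=65: ŷ = -29 + 1.4·65 = 62; e = 67 − 62 = 5
x=70: ŷ = -29 + 1.4·70 = 69; e = 65 − 69 = -4
x=75: ŷ = -29 + 1.4·75 = 76; e = 77 − 76 = 1
SSE = 4 + 16 + 16 + 25 + 16 + 1 = 78
s = √(78/4) = √19.5 ≈ 4.416

s = 4.416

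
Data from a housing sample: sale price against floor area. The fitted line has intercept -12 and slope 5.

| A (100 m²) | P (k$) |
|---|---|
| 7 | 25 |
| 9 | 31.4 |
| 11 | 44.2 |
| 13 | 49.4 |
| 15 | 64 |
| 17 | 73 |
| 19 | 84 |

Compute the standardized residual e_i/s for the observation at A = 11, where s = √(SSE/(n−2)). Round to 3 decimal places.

A=7: ŷ = -12 + 5·7 = 23; e = 25 − 23 = 2
A=9: ŷ = -12 + 5·9 = 33; e = 31.4 − 33 = -1.6
A=11: ŷ = -12 + 5·11 = 43; e = 44.2 − 43 = 1.2
A=13: ŷ = -12 + 5·13 = 53; e = 49.4 − 53 = -3.6
A=15: ŷ = -12 + 5·15 = 63; e = 64 − 63 = 1
A=17: ŷ = -12 + 5·17 = 73; e = 73 − 73 = 0
A=19: ŷ = -12 + 5·19 = 83; e = 84 − 83 = 1
SSE = 4 + 2.56 + 1.44 + 12.96 + 1 + 0 + 1 = 22.96
s = √(22.96/5) = 2.1429
e/s = 1.2 / 2.1429 = 0.560

0.560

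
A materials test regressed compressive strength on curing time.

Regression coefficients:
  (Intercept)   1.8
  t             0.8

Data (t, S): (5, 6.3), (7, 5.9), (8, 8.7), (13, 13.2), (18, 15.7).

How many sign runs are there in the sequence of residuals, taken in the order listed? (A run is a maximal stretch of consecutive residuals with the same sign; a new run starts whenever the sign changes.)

4 runs

t=5: ŷ = 1.8 + 0.8·5 = 5.8; e = 6.3 − 5.8 = 0.5
t=7: ŷ = 1.8 + 0.8·7 = 7.4; e = 5.9 − 7.4 = -1.5
t=8: ŷ = 1.8 + 0.8·8 = 8.2; e = 8.7 − 8.2 = 0.5
t=13: ŷ = 1.8 + 0.8·13 = 12.2; e = 13.2 − 12.2 = 1
t=18: ŷ = 1.8 + 0.8·18 = 16.2; e = 15.7 − 16.2 = -0.5
Signs: + − + + −
Runs: +×1, −×1, +×2, −×1 → 4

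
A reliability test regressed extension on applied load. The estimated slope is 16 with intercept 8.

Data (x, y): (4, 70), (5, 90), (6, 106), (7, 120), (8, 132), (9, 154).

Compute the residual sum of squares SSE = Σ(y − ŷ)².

x=4: ŷ = 8 + 16·4 = 72; e = 70 − 72 = -2
x=5: ŷ = 8 + 16·5 = 88; e = 90 − 88 = 2
x=6: ŷ = 8 + 16·6 = 104; e = 106 − 104 = 2
x=7: ŷ = 8 + 16·7 = 120; e = 120 − 120 = 0
x=8: ŷ = 8 + 16·8 = 136; e = 132 − 136 = -4
x=9: ŷ = 8 + 16·9 = 152; e = 154 − 152 = 2
SSE = 4 + 4 + 4 + 0 + 16 + 4 = 32

SSE = 32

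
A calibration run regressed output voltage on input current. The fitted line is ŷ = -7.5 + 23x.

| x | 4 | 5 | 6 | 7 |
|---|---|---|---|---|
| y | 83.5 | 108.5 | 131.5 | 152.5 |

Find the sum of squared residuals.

x=4: ŷ = -7.5 + 23·4 = 84.5; r = 83.5 − 84.5 = -1
x=5: ŷ = -7.5 + 23·5 = 107.5; r = 108.5 − 107.5 = 1
x=6: ŷ = -7.5 + 23·6 = 130.5; r = 131.5 − 130.5 = 1
x=7: ŷ = -7.5 + 23·7 = 153.5; r = 152.5 − 153.5 = -1
SSE = 1 + 1 + 1 + 1 = 4

SSE = 4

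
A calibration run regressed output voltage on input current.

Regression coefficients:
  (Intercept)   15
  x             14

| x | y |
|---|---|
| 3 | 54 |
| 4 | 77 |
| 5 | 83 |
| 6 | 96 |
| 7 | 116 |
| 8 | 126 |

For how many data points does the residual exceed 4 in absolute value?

1

x=3: ŷ = 15 + 14·3 = 57; r = 54 − 57 = -3
x=4: ŷ = 15 + 14·4 = 71; r = 77 − 71 = 6
x=5: ŷ = 15 + 14·5 = 85; r = 83 − 85 = -2
x=6: ŷ = 15 + 14·6 = 99; r = 96 − 99 = -3
x=7: ŷ = 15 + 14·7 = 113; r = 116 − 113 = 3
x=8: ŷ = 15 + 14·8 = 127; r = 126 − 127 = -1
|r| > 4: x=4 (|r|=6) → 1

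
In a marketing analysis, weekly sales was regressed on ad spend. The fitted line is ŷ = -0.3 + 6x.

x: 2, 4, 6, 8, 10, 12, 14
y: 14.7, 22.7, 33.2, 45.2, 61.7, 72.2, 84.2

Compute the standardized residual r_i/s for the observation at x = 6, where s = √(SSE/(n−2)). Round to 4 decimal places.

x=2: ŷ = -0.3 + 6·2 = 11.7; r = 14.7 − 11.7 = 3
x=4: ŷ = -0.3 + 6·4 = 23.7; r = 22.7 − 23.7 = -1
x=6: ŷ = -0.3 + 6·6 = 35.7; r = 33.2 − 35.7 = -2.5
x=8: ŷ = -0.3 + 6·8 = 47.7; r = 45.2 − 47.7 = -2.5
x=10: ŷ = -0.3 + 6·10 = 59.7; r = 61.7 − 59.7 = 2
x=12: ŷ = -0.3 + 6·12 = 71.7; r = 72.2 − 71.7 = 0.5
x=14: ŷ = -0.3 + 6·14 = 83.7; r = 84.2 − 83.7 = 0.5
SSE = 9 + 1 + 6.25 + 6.25 + 4 + 0.25 + 0.25 = 27
s = √(27/5) = 2.32379
r/s = -2.5 / 2.32379 = -1.0758

-1.0758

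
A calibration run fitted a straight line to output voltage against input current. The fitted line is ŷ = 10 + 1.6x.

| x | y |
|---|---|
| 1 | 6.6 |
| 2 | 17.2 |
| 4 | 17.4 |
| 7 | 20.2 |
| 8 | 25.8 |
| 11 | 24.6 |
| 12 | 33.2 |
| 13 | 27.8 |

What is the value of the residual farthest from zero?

r = -5

x=1: ŷ = 10 + 1.6·1 = 11.6; r = 6.6 − 11.6 = -5
x=2: ŷ = 10 + 1.6·2 = 13.2; r = 17.2 − 13.2 = 4
x=4: ŷ = 10 + 1.6·4 = 16.4; r = 17.4 − 16.4 = 1
x=7: ŷ = 10 + 1.6·7 = 21.2; r = 20.2 − 21.2 = -1
x=8: ŷ = 10 + 1.6·8 = 22.8; r = 25.8 − 22.8 = 3
x=11: ŷ = 10 + 1.6·11 = 27.6; r = 24.6 − 27.6 = -3
x=12: ŷ = 10 + 1.6·12 = 29.2; r = 33.2 − 29.2 = 4
x=13: ŷ = 10 + 1.6·13 = 30.8; r = 27.8 − 30.8 = -3
Largest |r| is 5 at x = 1, residual -5.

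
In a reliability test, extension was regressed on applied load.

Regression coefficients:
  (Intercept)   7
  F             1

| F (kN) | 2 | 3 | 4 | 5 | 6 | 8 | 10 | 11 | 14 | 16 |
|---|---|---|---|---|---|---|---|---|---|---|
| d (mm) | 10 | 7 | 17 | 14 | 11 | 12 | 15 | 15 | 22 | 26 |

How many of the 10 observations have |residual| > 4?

1

F=2: ŷ = 7 + 2 = 9; e = 10 − 9 = 1
F=3: ŷ = 7 + 3 = 10; e = 7 − 10 = -3
F=4: ŷ = 7 + 4 = 11; e = 17 − 11 = 6
F=5: ŷ = 7 + 5 = 12; e = 14 − 12 = 2
F=6: ŷ = 7 + 6 = 13; e = 11 − 13 = -2
F=8: ŷ = 7 + 8 = 15; e = 12 − 15 = -3
F=10: ŷ = 7 + 10 = 17; e = 15 − 17 = -2
F=11: ŷ = 7 + 11 = 18; e = 15 − 18 = -3
F=14: ŷ = 7 + 14 = 21; e = 22 − 21 = 1
F=16: ŷ = 7 + 16 = 23; e = 26 − 23 = 3
|e| > 4: F=4 (|e|=6) → 1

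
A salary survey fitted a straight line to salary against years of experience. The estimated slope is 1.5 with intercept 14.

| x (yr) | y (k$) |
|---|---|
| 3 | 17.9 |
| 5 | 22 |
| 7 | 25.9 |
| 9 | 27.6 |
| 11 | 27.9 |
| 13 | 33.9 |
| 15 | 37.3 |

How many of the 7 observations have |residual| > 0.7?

x=3: ŷ = 14 + 1.5·3 = 18.5; r = 17.9 − 18.5 = -0.6
x=5: ŷ = 14 + 1.5·5 = 21.5; r = 22 − 21.5 = 0.5
x=7: ŷ = 14 + 1.5·7 = 24.5; r = 25.9 − 24.5 = 1.4
x=9: ŷ = 14 + 1.5·9 = 27.5; r = 27.6 − 27.5 = 0.1
x=11: ŷ = 14 + 1.5·11 = 30.5; r = 27.9 − 30.5 = -2.6
x=13: ŷ = 14 + 1.5·13 = 33.5; r = 33.9 − 33.5 = 0.4
x=15: ŷ = 14 + 1.5·15 = 36.5; r = 37.3 − 36.5 = 0.8
|r| > 0.7: x=7 (|r|=1.4), x=11 (|r|=2.6), x=15 (|r|=0.8) → 3

3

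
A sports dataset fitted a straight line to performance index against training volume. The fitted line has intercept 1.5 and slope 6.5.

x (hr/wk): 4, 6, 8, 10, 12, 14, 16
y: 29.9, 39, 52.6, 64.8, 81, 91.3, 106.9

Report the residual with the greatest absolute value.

x=4: ŷ = 1.5 + 6.5·4 = 27.5; r = 29.9 − 27.5 = 2.4
x=6: ŷ = 1.5 + 6.5·6 = 40.5; r = 39 − 40.5 = -1.5
x=8: ŷ = 1.5 + 6.5·8 = 53.5; r = 52.6 − 53.5 = -0.9
x=10: ŷ = 1.5 + 6.5·10 = 66.5; r = 64.8 − 66.5 = -1.7
x=12: ŷ = 1.5 + 6.5·12 = 79.5; r = 81 − 79.5 = 1.5
x=14: ŷ = 1.5 + 6.5·14 = 92.5; r = 91.3 − 92.5 = -1.2
x=16: ŷ = 1.5 + 6.5·16 = 105.5; r = 106.9 − 105.5 = 1.4
Largest |r| is 2.4 at x = 4, residual 2.4.

r = 2.4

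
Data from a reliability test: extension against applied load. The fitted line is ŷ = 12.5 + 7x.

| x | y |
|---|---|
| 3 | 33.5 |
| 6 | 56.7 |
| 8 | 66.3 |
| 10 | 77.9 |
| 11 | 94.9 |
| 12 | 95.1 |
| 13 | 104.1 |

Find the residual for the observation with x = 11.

r = 5.4

ŷ = 12.5 + 7·11 = 89.5
r = 94.9 − 89.5 = 5.4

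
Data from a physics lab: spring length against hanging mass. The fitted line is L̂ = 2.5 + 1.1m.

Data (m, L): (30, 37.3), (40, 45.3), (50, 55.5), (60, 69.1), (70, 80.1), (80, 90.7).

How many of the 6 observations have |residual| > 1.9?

1

m=30: L̂ = 2.5 + 1.1·30 = 35.5; r = 37.3 − 35.5 = 1.8
m=40: L̂ = 2.5 + 1.1·40 = 46.5; r = 45.3 − 46.5 = -1.2
m=50: L̂ = 2.5 + 1.1·50 = 57.5; r = 55.5 − 57.5 = -2
m=60: L̂ = 2.5 + 1.1·60 = 68.5; r = 69.1 − 68.5 = 0.6
m=70: L̂ = 2.5 + 1.1·70 = 79.5; r = 80.1 − 79.5 = 0.6
m=80: L̂ = 2.5 + 1.1·80 = 90.5; r = 90.7 − 90.5 = 0.2
|r| > 1.9: m=50 (|r|=2) → 1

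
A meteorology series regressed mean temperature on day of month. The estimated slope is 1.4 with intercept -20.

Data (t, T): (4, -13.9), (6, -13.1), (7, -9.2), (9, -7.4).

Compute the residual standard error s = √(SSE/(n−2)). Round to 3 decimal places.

t=4: ŷ = -20 + 1.4·4 = -14.4; r = -13.9 − (-14.4) = 0.5
t=6: ŷ = -20 + 1.4·6 = -11.6; r = -13.1 − (-11.6) = -1.5
t=7: ŷ = -20 + 1.4·7 = -10.2; r = -9.2 − (-10.2) = 1
t=9: ŷ = -20 + 1.4·9 = -7.4; r = -7.4 − (-7.4) = 0
SSE = 0.25 + 2.25 + 1 + 0 = 3.5
s = √(3.5/2) = √1.75 ≈ 1.323

s = 1.323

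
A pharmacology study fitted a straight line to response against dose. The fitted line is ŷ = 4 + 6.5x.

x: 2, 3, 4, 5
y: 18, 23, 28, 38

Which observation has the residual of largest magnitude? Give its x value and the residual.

x=2: ŷ = 4 + 6.5·2 = 17; r = 18 − 17 = 1
x=3: ŷ = 4 + 6.5·3 = 23.5; r = 23 − 23.5 = -0.5
x=4: ŷ = 4 + 6.5·4 = 30; r = 28 − 30 = -2
x=5: ŷ = 4 + 6.5·5 = 36.5; r = 38 − 36.5 = 1.5
Largest |r| is 2 at x = 4, residual -2.

x = 4, r = -2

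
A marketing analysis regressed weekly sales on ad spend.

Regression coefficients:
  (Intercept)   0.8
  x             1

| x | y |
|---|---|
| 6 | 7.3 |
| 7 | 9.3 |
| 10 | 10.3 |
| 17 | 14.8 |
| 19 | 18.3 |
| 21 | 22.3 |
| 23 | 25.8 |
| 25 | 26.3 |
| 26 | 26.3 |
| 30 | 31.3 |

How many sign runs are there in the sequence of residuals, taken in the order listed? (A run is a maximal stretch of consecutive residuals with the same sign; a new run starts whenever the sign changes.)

x=6: ŷ = 0.8 + 6 = 6.8; e = 7.3 − 6.8 = 0.5
x=7: ŷ = 0.8 + 7 = 7.8; e = 9.3 − 7.8 = 1.5
x=10: ŷ = 0.8 + 10 = 10.8; e = 10.3 − 10.8 = -0.5
x=17: ŷ = 0.8 + 17 = 17.8; e = 14.8 − 17.8 = -3
x=19: ŷ = 0.8 + 19 = 19.8; e = 18.3 − 19.8 = -1.5
x=21: ŷ = 0.8 + 21 = 21.8; e = 22.3 − 21.8 = 0.5
x=23: ŷ = 0.8 + 23 = 23.8; e = 25.8 − 23.8 = 2
x=25: ŷ = 0.8 + 25 = 25.8; e = 26.3 − 25.8 = 0.5
x=26: ŷ = 0.8 + 26 = 26.8; e = 26.3 − 26.8 = -0.5
x=30: ŷ = 0.8 + 30 = 30.8; e = 31.3 − 30.8 = 0.5
Signs: + + − − − + + + − +
Runs: +×2, −×3, +×3, −×1, +×1 → 5

5 runs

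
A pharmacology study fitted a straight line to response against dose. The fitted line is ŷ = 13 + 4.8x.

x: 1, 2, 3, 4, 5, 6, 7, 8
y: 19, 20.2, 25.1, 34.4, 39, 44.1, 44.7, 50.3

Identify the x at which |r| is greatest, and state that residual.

x = 2, r = -2.4

x=1: ŷ = 13 + 4.8·1 = 17.8; r = 19 − 17.8 = 1.2
x=2: ŷ = 13 + 4.8·2 = 22.6; r = 20.2 − 22.6 = -2.4
x=3: ŷ = 13 + 4.8·3 = 27.4; r = 25.1 − 27.4 = -2.3
x=4: ŷ = 13 + 4.8·4 = 32.2; r = 34.4 − 32.2 = 2.2
x=5: ŷ = 13 + 4.8·5 = 37; r = 39 − 37 = 2
x=6: ŷ = 13 + 4.8·6 = 41.8; r = 44.1 − 41.8 = 2.3
x=7: ŷ = 13 + 4.8·7 = 46.6; r = 44.7 − 46.6 = -1.9
x=8: ŷ = 13 + 4.8·8 = 51.4; r = 50.3 − 51.4 = -1.1
Largest |r| is 2.4 at x = 2, residual -2.4.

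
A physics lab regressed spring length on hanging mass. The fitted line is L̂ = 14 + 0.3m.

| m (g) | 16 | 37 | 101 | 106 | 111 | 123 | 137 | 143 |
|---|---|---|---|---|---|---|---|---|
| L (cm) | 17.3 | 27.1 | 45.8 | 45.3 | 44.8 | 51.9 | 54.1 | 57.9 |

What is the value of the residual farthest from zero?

r = -2.5

m=16: L̂ = 14 + 0.3·16 = 18.8; r = 17.3 − 18.8 = -1.5
m=37: L̂ = 14 + 0.3·37 = 25.1; r = 27.1 − 25.1 = 2
m=101: L̂ = 14 + 0.3·101 = 44.3; r = 45.8 − 44.3 = 1.5
m=106: L̂ = 14 + 0.3·106 = 45.8; r = 45.3 − 45.8 = -0.5
m=111: L̂ = 14 + 0.3·111 = 47.3; r = 44.8 − 47.3 = -2.5
m=123: L̂ = 14 + 0.3·123 = 50.9; r = 51.9 − 50.9 = 1
m=137: L̂ = 14 + 0.3·137 = 55.1; r = 54.1 − 55.1 = -1
m=143: L̂ = 14 + 0.3·143 = 56.9; r = 57.9 − 56.9 = 1
Largest |r| is 2.5 at m = 111, residual -2.5.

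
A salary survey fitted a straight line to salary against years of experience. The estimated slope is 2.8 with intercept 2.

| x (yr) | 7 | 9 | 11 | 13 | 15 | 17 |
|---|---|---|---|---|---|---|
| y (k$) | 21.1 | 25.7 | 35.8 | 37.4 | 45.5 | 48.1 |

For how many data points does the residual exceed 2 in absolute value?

1

x=7: ŷ = 2 + 2.8·7 = 21.6; r = 21.1 − 21.6 = -0.5
x=9: ŷ = 2 + 2.8·9 = 27.2; r = 25.7 − 27.2 = -1.5
x=11: ŷ = 2 + 2.8·11 = 32.8; r = 35.8 − 32.8 = 3
x=13: ŷ = 2 + 2.8·13 = 38.4; r = 37.4 − 38.4 = -1
x=15: ŷ = 2 + 2.8·15 = 44; r = 45.5 − 44 = 1.5
x=17: ŷ = 2 + 2.8·17 = 49.6; r = 48.1 − 49.6 = -1.5
|r| > 2: x=11 (|r|=3) → 1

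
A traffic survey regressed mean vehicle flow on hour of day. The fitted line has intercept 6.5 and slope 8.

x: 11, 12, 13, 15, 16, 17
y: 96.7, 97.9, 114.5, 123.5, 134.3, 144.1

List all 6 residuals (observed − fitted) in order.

x=11: ŷ = 6.5 + 8·11 = 94.5; r = 96.7 − 94.5 = 2.2
x=12: ŷ = 6.5 + 8·12 = 102.5; r = 97.9 − 102.5 = -4.6
x=13: ŷ = 6.5 + 8·13 = 110.5; r = 114.5 − 110.5 = 4
x=15: ŷ = 6.5 + 8·15 = 126.5; r = 123.5 − 126.5 = -3
x=16: ŷ = 6.5 + 8·16 = 134.5; r = 134.3 − 134.5 = -0.2
x=17: ŷ = 6.5 + 8·17 = 142.5; r = 144.1 − 142.5 = 1.6

2.2, -4.6, 4, -3, -0.2, 1.6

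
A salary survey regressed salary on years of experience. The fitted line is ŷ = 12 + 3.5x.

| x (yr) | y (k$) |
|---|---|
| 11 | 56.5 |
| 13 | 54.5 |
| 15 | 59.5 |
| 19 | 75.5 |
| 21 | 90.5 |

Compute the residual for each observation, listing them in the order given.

6, -3, -5, -3, 5

x=11: ŷ = 12 + 3.5·11 = 50.5; r = 56.5 − 50.5 = 6
x=13: ŷ = 12 + 3.5·13 = 57.5; r = 54.5 − 57.5 = -3
x=15: ŷ = 12 + 3.5·15 = 64.5; r = 59.5 − 64.5 = -5
x=19: ŷ = 12 + 3.5·19 = 78.5; r = 75.5 − 78.5 = -3
x=21: ŷ = 12 + 3.5·21 = 85.5; r = 90.5 − 85.5 = 5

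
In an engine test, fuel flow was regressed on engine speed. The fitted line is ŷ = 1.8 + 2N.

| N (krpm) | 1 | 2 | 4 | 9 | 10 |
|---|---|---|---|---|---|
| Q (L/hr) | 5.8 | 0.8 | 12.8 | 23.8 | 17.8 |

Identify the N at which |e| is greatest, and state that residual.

N=1: ŷ = 1.8 + 2·1 = 3.8; e = 5.8 − 3.8 = 2
N=2: ŷ = 1.8 + 2·2 = 5.8; e = 0.8 − 5.8 = -5
N=4: ŷ = 1.8 + 2·4 = 9.8; e = 12.8 − 9.8 = 3
N=9: ŷ = 1.8 + 2·9 = 19.8; e = 23.8 − 19.8 = 4
N=10: ŷ = 1.8 + 2·10 = 21.8; e = 17.8 − 21.8 = -4
Largest |e| is 5 at N = 2, residual -5.

N = 2, e = -5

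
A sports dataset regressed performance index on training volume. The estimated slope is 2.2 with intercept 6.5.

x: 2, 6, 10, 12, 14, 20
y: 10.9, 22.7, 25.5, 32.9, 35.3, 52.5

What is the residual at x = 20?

r = 2

ŷ = 6.5 + 2.2·20 = 50.5
r = 52.5 − 50.5 = 2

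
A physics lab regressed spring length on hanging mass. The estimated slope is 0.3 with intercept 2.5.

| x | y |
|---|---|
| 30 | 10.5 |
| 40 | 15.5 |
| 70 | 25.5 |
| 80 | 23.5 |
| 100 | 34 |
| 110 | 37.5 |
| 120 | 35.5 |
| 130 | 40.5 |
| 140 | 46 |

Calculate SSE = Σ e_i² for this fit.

SSE = 33.5

x=30: ŷ = 2.5 + 0.3·30 = 11.5; e = 10.5 − 11.5 = -1
x=40: ŷ = 2.5 + 0.3·40 = 14.5; e = 15.5 − 14.5 = 1
x=70: ŷ = 2.5 + 0.3·70 = 23.5; e = 25.5 − 23.5 = 2
x=80: ŷ = 2.5 + 0.3·80 = 26.5; e = 23.5 − 26.5 = -3
x=100: ŷ = 2.5 + 0.3·100 = 32.5; e = 34 − 32.5 = 1.5
x=110: ŷ = 2.5 + 0.3·110 = 35.5; e = 37.5 − 35.5 = 2
x=120: ŷ = 2.5 + 0.3·120 = 38.5; e = 35.5 − 38.5 = -3
x=130: ŷ = 2.5 + 0.3·130 = 41.5; e = 40.5 − 41.5 = -1
x=140: ŷ = 2.5 + 0.3·140 = 44.5; e = 46 − 44.5 = 1.5
SSE = 1 + 1 + 4 + 9 + 2.25 + 4 + 9 + 1 + 2.25 = 33.5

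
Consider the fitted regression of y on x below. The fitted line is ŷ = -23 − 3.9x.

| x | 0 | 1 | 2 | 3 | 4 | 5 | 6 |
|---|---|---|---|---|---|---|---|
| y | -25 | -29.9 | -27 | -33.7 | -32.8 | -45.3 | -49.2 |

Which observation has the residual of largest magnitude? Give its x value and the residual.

x = 4, r = 5.8

x=0: ŷ = -23 − 3.9·0 = -23; r = -25 − (-23) = -2
x=1: ŷ = -23 − 3.9·1 = -26.9; r = -29.9 − (-26.9) = -3
x=2: ŷ = -23 − 3.9·2 = -30.8; r = -27 − (-30.8) = 3.8
x=3: ŷ = -23 − 3.9·3 = -34.7; r = -33.7 − (-34.7) = 1
x=4: ŷ = -23 − 3.9·4 = -38.6; r = -32.8 − (-38.6) = 5.8
x=5: ŷ = -23 − 3.9·5 = -42.5; r = -45.3 − (-42.5) = -2.8
x=6: ŷ = -23 − 3.9·6 = -46.4; r = -49.2 − (-46.4) = -2.8
Largest |r| is 5.8 at x = 4, residual 5.8.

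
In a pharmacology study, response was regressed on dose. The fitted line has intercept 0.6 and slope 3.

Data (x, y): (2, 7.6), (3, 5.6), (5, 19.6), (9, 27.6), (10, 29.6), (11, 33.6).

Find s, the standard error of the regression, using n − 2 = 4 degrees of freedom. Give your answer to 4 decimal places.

s = 2.9155

x=2: ŷ = 0.6 + 3·2 = 6.6; r = 7.6 − 6.6 = 1
x=3: ŷ = 0.6 + 3·3 = 9.6; r = 5.6 − 9.6 = -4
x=5: ŷ = 0.6 + 3·5 = 15.6; r = 19.6 − 15.6 = 4
x=9: ŷ = 0.6 + 3·9 = 27.6; r = 27.6 − 27.6 = 0
x=10: ŷ = 0.6 + 3·10 = 30.6; r = 29.6 − 30.6 = -1
x=11: ŷ = 0.6 + 3·11 = 33.6; r = 33.6 − 33.6 = 0
SSE = 1 + 16 + 16 + 0 + 1 + 0 = 34
s = √(34/4) = √8.5 ≈ 2.9155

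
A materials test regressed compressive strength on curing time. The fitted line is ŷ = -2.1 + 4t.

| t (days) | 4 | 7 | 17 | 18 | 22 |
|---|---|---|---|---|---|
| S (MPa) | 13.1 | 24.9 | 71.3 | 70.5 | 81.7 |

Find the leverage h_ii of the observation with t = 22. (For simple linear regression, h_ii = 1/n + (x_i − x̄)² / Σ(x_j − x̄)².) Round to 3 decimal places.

t̄ = (4 + 7 + 17 + 18 + 22)/5 = 13.6
Σ(t − t̄)² = 92.16 + 43.56 + 11.56 + 19.36 + 70.56 = 237.2
h = 1/5 + (8.4)²/237.2 = 0.2 + 0.29747 = 0.497

h = 0.497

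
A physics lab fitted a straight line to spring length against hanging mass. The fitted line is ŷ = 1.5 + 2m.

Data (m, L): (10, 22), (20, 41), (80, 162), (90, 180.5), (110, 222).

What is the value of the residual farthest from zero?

e = -1

m=10: ŷ = 1.5 + 2·10 = 21.5; e = 22 − 21.5 = 0.5
m=20: ŷ = 1.5 + 2·20 = 41.5; e = 41 − 41.5 = -0.5
m=80: ŷ = 1.5 + 2·80 = 161.5; e = 162 − 161.5 = 0.5
m=90: ŷ = 1.5 + 2·90 = 181.5; e = 180.5 − 181.5 = -1
m=110: ŷ = 1.5 + 2·110 = 221.5; e = 222 − 221.5 = 0.5
Largest |e| is 1 at m = 90, residual -1.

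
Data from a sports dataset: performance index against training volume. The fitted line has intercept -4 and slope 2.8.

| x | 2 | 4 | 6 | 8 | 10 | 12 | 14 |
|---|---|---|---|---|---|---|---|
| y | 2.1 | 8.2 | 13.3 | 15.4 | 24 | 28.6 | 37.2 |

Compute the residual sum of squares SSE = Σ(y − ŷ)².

SSE = 15.5

x=2: ŷ = -4 + 2.8·2 = 1.6; r = 2.1 − 1.6 = 0.5
x=4: ŷ = -4 + 2.8·4 = 7.2; r = 8.2 − 7.2 = 1
x=6: ŷ = -4 + 2.8·6 = 12.8; r = 13.3 − 12.8 = 0.5
x=8: ŷ = -4 + 2.8·8 = 18.4; r = 15.4 − 18.4 = -3
x=10: ŷ = -4 + 2.8·10 = 24; r = 24 − 24 = 0
x=12: ŷ = -4 + 2.8·12 = 29.6; r = 28.6 − 29.6 = -1
x=14: ŷ = -4 + 2.8·14 = 35.2; r = 37.2 − 35.2 = 2
SSE = 0.25 + 1 + 0.25 + 9 + 0 + 1 + 4 = 15.5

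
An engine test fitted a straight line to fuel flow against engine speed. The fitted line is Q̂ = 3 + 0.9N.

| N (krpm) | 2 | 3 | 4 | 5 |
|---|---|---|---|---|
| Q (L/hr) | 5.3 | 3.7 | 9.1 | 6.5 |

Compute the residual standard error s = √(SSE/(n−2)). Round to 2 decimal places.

N=2: Q̂ = 3 + 0.9·2 = 4.8; r = 5.3 − 4.8 = 0.5
N=3: Q̂ = 3 + 0.9·3 = 5.7; r = 3.7 − 5.7 = -2
N=4: Q̂ = 3 + 0.9·4 = 6.6; r = 9.1 − 6.6 = 2.5
N=5: Q̂ = 3 + 0.9·5 = 7.5; r = 6.5 − 7.5 = -1
SSE = 0.25 + 4 + 6.25 + 1 = 11.5
s = √(11.5/2) = √5.75 ≈ 2.40

s = 2.40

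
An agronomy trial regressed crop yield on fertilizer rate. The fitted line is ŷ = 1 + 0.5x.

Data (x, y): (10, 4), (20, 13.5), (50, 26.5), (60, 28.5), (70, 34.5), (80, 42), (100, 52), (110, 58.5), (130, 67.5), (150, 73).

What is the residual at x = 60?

r = -2.5

ŷ = 1 + 0.5·60 = 31
r = 28.5 − 31 = -2.5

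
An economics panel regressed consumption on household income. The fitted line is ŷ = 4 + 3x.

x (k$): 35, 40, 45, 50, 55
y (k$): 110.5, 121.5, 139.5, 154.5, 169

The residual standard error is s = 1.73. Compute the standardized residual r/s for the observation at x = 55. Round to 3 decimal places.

0.000

ŷ = 4 + 3·55 = 169
r = 169 − 169 = 0
r/s = 0 / 1.73 = 0.000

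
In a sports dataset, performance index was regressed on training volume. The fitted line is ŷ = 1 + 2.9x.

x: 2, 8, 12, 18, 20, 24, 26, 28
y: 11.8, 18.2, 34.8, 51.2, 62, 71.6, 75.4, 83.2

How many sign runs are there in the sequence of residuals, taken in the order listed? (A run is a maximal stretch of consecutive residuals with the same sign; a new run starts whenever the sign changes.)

5 runs

x=2: ŷ = 1 + 2.9·2 = 6.8; r = 11.8 − 6.8 = 5
x=8: ŷ = 1 + 2.9·8 = 24.2; r = 18.2 − 24.2 = -6
x=12: ŷ = 1 + 2.9·12 = 35.8; r = 34.8 − 35.8 = -1
x=18: ŷ = 1 + 2.9·18 = 53.2; r = 51.2 − 53.2 = -2
x=20: ŷ = 1 + 2.9·20 = 59; r = 62 − 59 = 3
x=24: ŷ = 1 + 2.9·24 = 70.6; r = 71.6 − 70.6 = 1
x=26: ŷ = 1 + 2.9·26 = 76.4; r = 75.4 − 76.4 = -1
x=28: ŷ = 1 + 2.9·28 = 82.2; r = 83.2 − 82.2 = 1
Signs: + − − − + + − +
Runs: +×1, −×3, +×2, −×1, +×1 → 5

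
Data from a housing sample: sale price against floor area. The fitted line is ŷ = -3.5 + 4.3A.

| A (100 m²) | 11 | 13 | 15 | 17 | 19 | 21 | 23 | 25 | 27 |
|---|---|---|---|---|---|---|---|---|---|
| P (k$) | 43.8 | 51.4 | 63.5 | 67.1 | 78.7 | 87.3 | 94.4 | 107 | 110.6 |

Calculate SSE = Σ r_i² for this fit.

A=11: ŷ = -3.5 + 4.3·11 = 43.8; r = 43.8 − 43.8 = 0
A=13: ŷ = -3.5 + 4.3·13 = 52.4; r = 51.4 − 52.4 = -1
A=15: ŷ = -3.5 + 4.3·15 = 61; r = 63.5 − 61 = 2.5
A=17: ŷ = -3.5 + 4.3·17 = 69.6; r = 67.1 − 69.6 = -2.5
A=19: ŷ = -3.5 + 4.3·19 = 78.2; r = 78.7 − 78.2 = 0.5
A=21: ŷ = -3.5 + 4.3·21 = 86.8; r = 87.3 − 86.8 = 0.5
A=23: ŷ = -3.5 + 4.3·23 = 95.4; r = 94.4 − 95.4 = -1
A=25: ŷ = -3.5 + 4.3·25 = 104; r = 107 − 104 = 3
A=27: ŷ = -3.5 + 4.3·27 = 112.6; r = 110.6 − 112.6 = -2
SSE = 0 + 1 + 6.25 + 6.25 + 0.25 + 0.25 + 1 + 9 + 4 = 28

SSE = 28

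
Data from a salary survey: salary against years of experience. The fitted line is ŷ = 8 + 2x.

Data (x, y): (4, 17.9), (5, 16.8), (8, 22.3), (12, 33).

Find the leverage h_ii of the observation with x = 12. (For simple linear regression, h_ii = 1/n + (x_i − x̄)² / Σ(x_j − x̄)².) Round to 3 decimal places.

x̄ = (4 + 5 + 8 + 12)/4 = 7.25
Σ(x − x̄)² = 10.5625 + 5.0625 + 0.5625 + 22.5625 = 38.75
h = 1/4 + (4.75)²/38.75 = 0.25 + 0.582258 = 0.832

h = 0.832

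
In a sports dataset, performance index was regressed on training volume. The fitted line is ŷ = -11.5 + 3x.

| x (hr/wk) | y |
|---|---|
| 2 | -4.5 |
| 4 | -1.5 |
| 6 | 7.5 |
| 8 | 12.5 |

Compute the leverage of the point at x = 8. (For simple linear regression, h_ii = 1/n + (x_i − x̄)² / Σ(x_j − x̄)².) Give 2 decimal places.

x̄ = (2 + 4 + 6 + 8)/4 = 5
Σ(x − x̄)² = 9 + 1 + 1 + 9 = 20
h = 1/4 + (3)²/20 = 0.25 + 0.45 = 0.70

h = 0.70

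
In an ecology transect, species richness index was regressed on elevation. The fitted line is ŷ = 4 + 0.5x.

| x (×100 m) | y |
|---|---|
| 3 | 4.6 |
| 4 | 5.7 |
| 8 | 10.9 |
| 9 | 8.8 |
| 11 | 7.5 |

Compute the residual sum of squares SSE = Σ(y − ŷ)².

x=3: ŷ = 4 + 0.5·3 = 5.5; e = 4.6 − 5.5 = -0.9
x=4: ŷ = 4 + 0.5·4 = 6; e = 5.7 − 6 = -0.3
x=8: ŷ = 4 + 0.5·8 = 8; e = 10.9 − 8 = 2.9
x=9: ŷ = 4 + 0.5·9 = 8.5; e = 8.8 − 8.5 = 0.3
x=11: ŷ = 4 + 0.5·11 = 9.5; e = 7.5 − 9.5 = -2
SSE = 0.81 + 0.09 + 8.41 + 0.09 + 4 = 13.4

SSE = 13.4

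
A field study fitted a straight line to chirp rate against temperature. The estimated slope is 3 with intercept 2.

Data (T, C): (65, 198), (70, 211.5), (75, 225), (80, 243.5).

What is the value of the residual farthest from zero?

r = -2

T=65: Ĉ = 2 + 3·65 = 197; r = 198 − 197 = 1
T=70: Ĉ = 2 + 3·70 = 212; r = 211.5 − 212 = -0.5
T=75: Ĉ = 2 + 3·75 = 227; r = 225 − 227 = -2
T=80: Ĉ = 2 + 3·80 = 242; r = 243.5 − 242 = 1.5
Largest |r| is 2 at T = 75, residual -2.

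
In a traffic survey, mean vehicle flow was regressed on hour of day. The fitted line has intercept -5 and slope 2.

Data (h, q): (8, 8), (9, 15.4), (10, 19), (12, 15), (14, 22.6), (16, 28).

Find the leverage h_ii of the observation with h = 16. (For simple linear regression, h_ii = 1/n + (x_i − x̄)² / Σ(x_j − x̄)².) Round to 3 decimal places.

h̄ = (8 + 9 + 10 + 12 + 14 + 16)/6 = 11.5
Σ(h − h̄)² = 12.25 + 6.25 + 2.25 + 0.25 + 6.25 + 20.25 = 47.5
h = 1/6 + (4.5)²/47.5 = 0.166667 + 0.426316 = 0.593

h = 0.593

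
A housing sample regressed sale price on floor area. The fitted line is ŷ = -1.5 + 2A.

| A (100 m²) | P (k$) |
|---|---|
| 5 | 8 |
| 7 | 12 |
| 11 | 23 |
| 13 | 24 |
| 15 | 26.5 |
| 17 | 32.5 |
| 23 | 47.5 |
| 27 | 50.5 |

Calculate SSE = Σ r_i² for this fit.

SSE = 24

A=5: ŷ = -1.5 + 2·5 = 8.5; r = 8 − 8.5 = -0.5
A=7: ŷ = -1.5 + 2·7 = 12.5; r = 12 − 12.5 = -0.5
A=11: ŷ = -1.5 + 2·11 = 20.5; r = 23 − 20.5 = 2.5
A=13: ŷ = -1.5 + 2·13 = 24.5; r = 24 − 24.5 = -0.5
A=15: ŷ = -1.5 + 2·15 = 28.5; r = 26.5 − 28.5 = -2
A=17: ŷ = -1.5 + 2·17 = 32.5; r = 32.5 − 32.5 = 0
A=23: ŷ = -1.5 + 2·23 = 44.5; r = 47.5 − 44.5 = 3
A=27: ŷ = -1.5 + 2·27 = 52.5; r = 50.5 − 52.5 = -2
SSE = 0.25 + 0.25 + 6.25 + 0.25 + 4 + 0 + 9 + 4 = 24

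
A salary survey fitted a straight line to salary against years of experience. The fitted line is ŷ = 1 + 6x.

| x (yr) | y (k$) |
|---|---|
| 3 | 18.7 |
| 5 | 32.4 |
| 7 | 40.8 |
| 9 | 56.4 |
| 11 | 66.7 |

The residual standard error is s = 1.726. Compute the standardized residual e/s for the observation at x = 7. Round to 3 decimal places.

-1.275

ŷ = 1 + 6·7 = 43
e = 40.8 − 43 = -2.2
e/s = -2.2 / 1.726 = -1.275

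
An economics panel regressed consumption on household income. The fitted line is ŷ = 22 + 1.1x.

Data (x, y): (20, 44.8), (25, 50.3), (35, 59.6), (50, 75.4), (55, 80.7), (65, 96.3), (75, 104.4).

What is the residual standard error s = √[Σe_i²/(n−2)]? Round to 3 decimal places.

s = 1.774

x=20: ŷ = 22 + 1.1·20 = 44; e = 44.8 − 44 = 0.8
x=25: ŷ = 22 + 1.1·25 = 49.5; e = 50.3 − 49.5 = 0.8
x=35: ŷ = 22 + 1.1·35 = 60.5; e = 59.6 − 60.5 = -0.9
x=50: ŷ = 22 + 1.1·50 = 77; e = 75.4 − 77 = -1.6
x=55: ŷ = 22 + 1.1·55 = 82.5; e = 80.7 − 82.5 = -1.8
x=65: ŷ = 22 + 1.1·65 = 93.5; e = 96.3 − 93.5 = 2.8
x=75: ŷ = 22 + 1.1·75 = 104.5; e = 104.4 − 104.5 = -0.1
SSE = 0.64 + 0.64 + 0.81 + 2.56 + 3.24 + 7.84 + 0.01 = 15.74
s = √(15.74/5) = √3.148 ≈ 1.774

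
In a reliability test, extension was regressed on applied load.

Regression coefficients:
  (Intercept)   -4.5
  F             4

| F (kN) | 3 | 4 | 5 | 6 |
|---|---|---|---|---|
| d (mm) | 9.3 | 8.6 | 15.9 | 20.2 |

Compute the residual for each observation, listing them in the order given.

F=3: ŷ = -4.5 + 4·3 = 7.5; e = 9.3 − 7.5 = 1.8
F=4: ŷ = -4.5 + 4·4 = 11.5; e = 8.6 − 11.5 = -2.9
F=5: ŷ = -4.5 + 4·5 = 15.5; e = 15.9 − 15.5 = 0.4
F=6: ŷ = -4.5 + 4·6 = 19.5; e = 20.2 − 19.5 = 0.7

1.8, -2.9, 0.4, 0.7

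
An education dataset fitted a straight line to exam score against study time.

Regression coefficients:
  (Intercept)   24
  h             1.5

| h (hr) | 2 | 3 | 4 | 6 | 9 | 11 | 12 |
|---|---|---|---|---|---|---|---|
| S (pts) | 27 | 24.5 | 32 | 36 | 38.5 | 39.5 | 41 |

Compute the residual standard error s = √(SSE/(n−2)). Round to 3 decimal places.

h=2: ŷ = 24 + 1.5·2 = 27; e = 27 − 27 = 0
h=3: ŷ = 24 + 1.5·3 = 28.5; e = 24.5 − 28.5 = -4
h=4: ŷ = 24 + 1.5·4 = 30; e = 32 − 30 = 2
h=6: ŷ = 24 + 1.5·6 = 33; e = 36 − 33 = 3
h=9: ŷ = 24 + 1.5·9 = 37.5; e = 38.5 − 37.5 = 1
h=11: ŷ = 24 + 1.5·11 = 40.5; e = 39.5 − 40.5 = -1
h=12: ŷ = 24 + 1.5·12 = 42; e = 41 − 42 = -1
SSE = 0 + 16 + 4 + 9 + 1 + 1 + 1 = 32
s = √(32/5) = √6.4 ≈ 2.530

s = 2.530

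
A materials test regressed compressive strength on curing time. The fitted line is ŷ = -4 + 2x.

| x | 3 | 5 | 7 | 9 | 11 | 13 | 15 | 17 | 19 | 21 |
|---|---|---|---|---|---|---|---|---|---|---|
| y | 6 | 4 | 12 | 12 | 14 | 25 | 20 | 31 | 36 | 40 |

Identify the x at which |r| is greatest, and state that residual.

x = 15, r = -6

x=3: ŷ = -4 + 2·3 = 2; r = 6 − 2 = 4
x=5: ŷ = -4 + 2·5 = 6; r = 4 − 6 = -2
x=7: ŷ = -4 + 2·7 = 10; r = 12 − 10 = 2
x=9: ŷ = -4 + 2·9 = 14; r = 12 − 14 = -2
x=11: ŷ = -4 + 2·11 = 18; r = 14 − 18 = -4
x=13: ŷ = -4 + 2·13 = 22; r = 25 − 22 = 3
x=15: ŷ = -4 + 2·15 = 26; r = 20 − 26 = -6
x=17: ŷ = -4 + 2·17 = 30; r = 31 − 30 = 1
x=19: ŷ = -4 + 2·19 = 34; r = 36 − 34 = 2
x=21: ŷ = -4 + 2·21 = 38; r = 40 − 38 = 2
Largest |r| is 6 at x = 15, residual -6.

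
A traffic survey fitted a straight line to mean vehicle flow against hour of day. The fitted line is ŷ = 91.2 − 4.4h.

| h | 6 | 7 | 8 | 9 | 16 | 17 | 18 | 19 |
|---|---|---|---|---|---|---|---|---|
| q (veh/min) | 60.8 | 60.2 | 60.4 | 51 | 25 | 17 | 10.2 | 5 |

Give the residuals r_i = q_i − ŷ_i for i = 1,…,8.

h=6: ŷ = 91.2 − 4.4·6 = 64.8; r = 60.8 − 64.8 = -4
h=7: ŷ = 91.2 − 4.4·7 = 60.4; r = 60.2 − 60.4 = -0.2
h=8: ŷ = 91.2 − 4.4·8 = 56; r = 60.4 − 56 = 4.4
h=9: ŷ = 91.2 − 4.4·9 = 51.6; r = 51 − 51.6 = -0.6
h=16: ŷ = 91.2 − 4.4·16 = 20.8; r = 25 − 20.8 = 4.2
h=17: ŷ = 91.2 − 4.4·17 = 16.4; r = 17 − 16.4 = 0.6
h=18: ŷ = 91.2 − 4.4·18 = 12; r = 10.2 − 12 = -1.8
h=19: ŷ = 91.2 − 4.4·19 = 7.6; r = 5 − 7.6 = -2.6

-4, -0.2, 4.4, -0.6, 4.2, 0.6, -1.8, -2.6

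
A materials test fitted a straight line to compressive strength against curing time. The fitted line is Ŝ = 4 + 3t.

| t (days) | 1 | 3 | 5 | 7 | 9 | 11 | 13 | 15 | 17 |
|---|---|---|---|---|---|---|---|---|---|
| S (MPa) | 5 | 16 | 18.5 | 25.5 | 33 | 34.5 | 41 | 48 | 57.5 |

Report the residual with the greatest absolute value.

r = 3

t=1: Ŝ = 4 + 3·1 = 7; r = 5 − 7 = -2
t=3: Ŝ = 4 + 3·3 = 13; r = 16 − 13 = 3
t=5: Ŝ = 4 + 3·5 = 19; r = 18.5 − 19 = -0.5
t=7: Ŝ = 4 + 3·7 = 25; r = 25.5 − 25 = 0.5
t=9: Ŝ = 4 + 3·9 = 31; r = 33 − 31 = 2
t=11: Ŝ = 4 + 3·11 = 37; r = 34.5 − 37 = -2.5
t=13: Ŝ = 4 + 3·13 = 43; r = 41 − 43 = -2
t=15: Ŝ = 4 + 3·15 = 49; r = 48 − 49 = -1
t=17: Ŝ = 4 + 3·17 = 55; r = 57.5 − 55 = 2.5
Largest |r| is 3 at t = 3, residual 3.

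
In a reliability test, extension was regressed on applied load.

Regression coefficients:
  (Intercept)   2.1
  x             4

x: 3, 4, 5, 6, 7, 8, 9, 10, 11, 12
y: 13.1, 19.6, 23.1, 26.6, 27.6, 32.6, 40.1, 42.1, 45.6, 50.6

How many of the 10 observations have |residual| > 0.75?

6

x=3: ŷ = 2.1 + 4·3 = 14.1; e = 13.1 − 14.1 = -1
x=4: ŷ = 2.1 + 4·4 = 18.1; e = 19.6 − 18.1 = 1.5
x=5: ŷ = 2.1 + 4·5 = 22.1; e = 23.1 − 22.1 = 1
x=6: ŷ = 2.1 + 4·6 = 26.1; e = 26.6 − 26.1 = 0.5
x=7: ŷ = 2.1 + 4·7 = 30.1; e = 27.6 − 30.1 = -2.5
x=8: ŷ = 2.1 + 4·8 = 34.1; e = 32.6 − 34.1 = -1.5
x=9: ŷ = 2.1 + 4·9 = 38.1; e = 40.1 − 38.1 = 2
x=10: ŷ = 2.1 + 4·10 = 42.1; e = 42.1 − 42.1 = 0
x=11: ŷ = 2.1 + 4·11 = 46.1; e = 45.6 − 46.1 = -0.5
x=12: ŷ = 2.1 + 4·12 = 50.1; e = 50.6 − 50.1 = 0.5
|e| > 0.75: x=3 (|e|=1), x=4 (|e|=1.5), x=5 (|e|=1), x=7 (|e|=2.5), x=8 (|e|=1.5), x=9 (|e|=2) → 6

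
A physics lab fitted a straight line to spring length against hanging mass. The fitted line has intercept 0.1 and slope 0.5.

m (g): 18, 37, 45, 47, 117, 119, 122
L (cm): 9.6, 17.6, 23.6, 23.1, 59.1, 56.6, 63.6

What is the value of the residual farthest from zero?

r = -3

m=18: L̂ = 0.1 + 0.5·18 = 9.1; r = 9.6 − 9.1 = 0.5
m=37: L̂ = 0.1 + 0.5·37 = 18.6; r = 17.6 − 18.6 = -1
m=45: L̂ = 0.1 + 0.5·45 = 22.6; r = 23.6 − 22.6 = 1
m=47: L̂ = 0.1 + 0.5·47 = 23.6; r = 23.1 − 23.6 = -0.5
m=117: L̂ = 0.1 + 0.5·117 = 58.6; r = 59.1 − 58.6 = 0.5
m=119: L̂ = 0.1 + 0.5·119 = 59.6; r = 56.6 − 59.6 = -3
m=122: L̂ = 0.1 + 0.5·122 = 61.1; r = 63.6 − 61.1 = 2.5
Largest |r| is 3 at m = 119, residual -3.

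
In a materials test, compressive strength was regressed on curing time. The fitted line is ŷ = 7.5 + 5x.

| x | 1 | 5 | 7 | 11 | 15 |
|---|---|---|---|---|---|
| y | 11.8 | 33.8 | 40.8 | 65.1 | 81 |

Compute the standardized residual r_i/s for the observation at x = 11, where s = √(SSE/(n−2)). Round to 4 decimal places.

x=1: ŷ = 7.5 + 5·1 = 12.5; r = 11.8 − 12.5 = -0.7
x=5: ŷ = 7.5 + 5·5 = 32.5; r = 33.8 − 32.5 = 1.3
x=7: ŷ = 7.5 + 5·7 = 42.5; r = 40.8 − 42.5 = -1.7
x=11: ŷ = 7.5 + 5·11 = 62.5; r = 65.1 − 62.5 = 2.6
x=15: ŷ = 7.5 + 5·15 = 82.5; r = 81 − 82.5 = -1.5
SSE = 0.49 + 1.69 + 2.89 + 6.76 + 2.25 = 14.08
s = √(14.08/3) = 2.16641
r/s = 2.6 / 2.16641 = 1.2001

1.2001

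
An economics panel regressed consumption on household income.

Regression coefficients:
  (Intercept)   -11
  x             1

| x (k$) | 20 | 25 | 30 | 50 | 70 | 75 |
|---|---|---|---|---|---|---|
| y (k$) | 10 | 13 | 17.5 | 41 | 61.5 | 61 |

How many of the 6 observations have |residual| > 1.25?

x=20: ŷ = -11 + 20 = 9; e = 10 − 9 = 1
x=25: ŷ = -11 + 25 = 14; e = 13 − 14 = -1
x=30: ŷ = -11 + 30 = 19; e = 17.5 − 19 = -1.5
x=50: ŷ = -11 + 50 = 39; e = 41 − 39 = 2
x=70: ŷ = -11 + 70 = 59; e = 61.5 − 59 = 2.5
x=75: ŷ = -11 + 75 = 64; e = 61 − 64 = -3
|e| > 1.25: x=30 (|e|=1.5), x=50 (|e|=2), x=70 (|e|=2.5), x=75 (|e|=3) → 4

4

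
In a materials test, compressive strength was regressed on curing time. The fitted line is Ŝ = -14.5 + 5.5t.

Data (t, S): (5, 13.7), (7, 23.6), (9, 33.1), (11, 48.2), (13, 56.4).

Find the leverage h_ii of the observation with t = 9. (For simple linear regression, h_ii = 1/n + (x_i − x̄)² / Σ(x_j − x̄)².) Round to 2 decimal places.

h = 0.20

t̄ = (5 + 7 + 9 + 11 + 13)/5 = 9
Σ(t − t̄)² = 16 + 4 + 0 + 4 + 16 = 40
h = 1/5 + (0)²/40 = 0.2 + 0 = 0.20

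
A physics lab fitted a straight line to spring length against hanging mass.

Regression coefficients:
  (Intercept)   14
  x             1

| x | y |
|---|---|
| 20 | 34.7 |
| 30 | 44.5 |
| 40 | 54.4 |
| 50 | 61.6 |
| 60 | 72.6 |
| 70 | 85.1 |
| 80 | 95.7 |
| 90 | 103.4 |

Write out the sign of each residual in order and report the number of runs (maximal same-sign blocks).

x=20: ŷ = 14 + 20 = 34; r = 34.7 − 34 = 0.7
x=30: ŷ = 14 + 30 = 44; r = 44.5 − 44 = 0.5
x=40: ŷ = 14 + 40 = 54; r = 54.4 − 54 = 0.4
x=50: ŷ = 14 + 50 = 64; r = 61.6 − 64 = -2.4
x=60: ŷ = 14 + 60 = 74; r = 72.6 − 74 = -1.4
x=70: ŷ = 14 + 70 = 84; r = 85.1 − 84 = 1.1
x=80: ŷ = 14 + 80 = 94; r = 95.7 − 94 = 1.7
x=90: ŷ = 14 + 90 = 104; r = 103.4 − 104 = -0.6
Signs: + + + − − + + −
Runs: +×3, −×2, +×2, −×1 → 4

4 runs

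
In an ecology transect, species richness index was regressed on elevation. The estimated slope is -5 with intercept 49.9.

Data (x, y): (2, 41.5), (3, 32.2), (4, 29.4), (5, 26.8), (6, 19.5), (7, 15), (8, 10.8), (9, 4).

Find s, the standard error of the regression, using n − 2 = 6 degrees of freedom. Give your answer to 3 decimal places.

x=2: ŷ = 49.9 − 5·2 = 39.9; r = 41.5 − 39.9 = 1.6
x=3: ŷ = 49.9 − 5·3 = 34.9; r = 32.2 − 34.9 = -2.7
x=4: ŷ = 49.9 − 5·4 = 29.9; r = 29.4 − 29.9 = -0.5
x=5: ŷ = 49.9 − 5·5 = 24.9; r = 26.8 − 24.9 = 1.9
x=6: ŷ = 49.9 − 5·6 = 19.9; r = 19.5 − 19.9 = -0.4
x=7: ŷ = 49.9 − 5·7 = 14.9; r = 15 − 14.9 = 0.1
x=8: ŷ = 49.9 − 5·8 = 9.9; r = 10.8 − 9.9 = 0.9
x=9: ŷ = 49.9 − 5·9 = 4.9; r = 4 − 4.9 = -0.9
SSE = 2.56 + 7.29 + 0.25 + 3.61 + 0.16 + 0.01 + 0.81 + 0.81 = 15.5
s = √(15.5/6) = √2.58333 ≈ 1.607

s = 1.607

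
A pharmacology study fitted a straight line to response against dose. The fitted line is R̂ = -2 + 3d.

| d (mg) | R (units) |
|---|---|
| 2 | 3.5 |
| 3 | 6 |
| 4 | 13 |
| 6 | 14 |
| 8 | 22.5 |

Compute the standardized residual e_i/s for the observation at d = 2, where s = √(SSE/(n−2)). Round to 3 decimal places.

-0.227

d=2: R̂ = -2 + 3·2 = 4; e = 3.5 − 4 = -0.5
d=3: R̂ = -2 + 3·3 = 7; e = 6 − 7 = -1
d=4: R̂ = -2 + 3·4 = 10; e = 13 − 10 = 3
d=6: R̂ = -2 + 3·6 = 16; e = 14 − 16 = -2
d=8: R̂ = -2 + 3·8 = 22; e = 22.5 − 22 = 0.5
SSE = 0.25 + 1 + 9 + 4 + 0.25 = 14.5
s = √(14.5/3) = 2.19848
e/s = -0.5 / 2.19848 = -0.227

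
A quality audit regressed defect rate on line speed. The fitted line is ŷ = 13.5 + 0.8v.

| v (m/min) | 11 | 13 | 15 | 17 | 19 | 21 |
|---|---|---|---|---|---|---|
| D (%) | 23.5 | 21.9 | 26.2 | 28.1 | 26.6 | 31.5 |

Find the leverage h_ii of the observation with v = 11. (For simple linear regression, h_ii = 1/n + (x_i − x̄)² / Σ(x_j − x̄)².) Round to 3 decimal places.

h = 0.524

v̄ = (11 + 13 + 15 + 17 + 19 + 21)/6 = 16
Σ(v − v̄)² = 25 + 9 + 1 + 1 + 9 + 25 = 70
h = 1/6 + (-5)²/70 = 0.166667 + 0.357143 = 0.524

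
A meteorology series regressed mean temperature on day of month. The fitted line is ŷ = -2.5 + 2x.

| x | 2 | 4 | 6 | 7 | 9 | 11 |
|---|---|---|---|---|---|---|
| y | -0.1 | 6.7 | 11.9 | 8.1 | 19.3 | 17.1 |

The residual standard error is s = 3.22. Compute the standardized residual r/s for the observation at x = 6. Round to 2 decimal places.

0.75

ŷ = -2.5 + 2·6 = 9.5
r = 11.9 − 9.5 = 2.4
r/s = 2.4 / 3.22 = 0.75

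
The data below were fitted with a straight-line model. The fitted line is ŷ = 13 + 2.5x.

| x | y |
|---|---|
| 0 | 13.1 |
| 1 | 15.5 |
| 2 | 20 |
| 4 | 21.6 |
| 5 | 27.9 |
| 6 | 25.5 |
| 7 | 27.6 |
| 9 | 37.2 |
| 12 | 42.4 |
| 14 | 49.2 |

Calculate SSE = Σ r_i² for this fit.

SSE = 31.08

x=0: ŷ = 13 + 2.5·0 = 13; r = 13.1 − 13 = 0.1
x=1: ŷ = 13 + 2.5·1 = 15.5; r = 15.5 − 15.5 = 0
x=2: ŷ = 13 + 2.5·2 = 18; r = 20 − 18 = 2
x=4: ŷ = 13 + 2.5·4 = 23; r = 21.6 − 23 = -1.4
x=5: ŷ = 13 + 2.5·5 = 25.5; r = 27.9 − 25.5 = 2.4
x=6: ŷ = 13 + 2.5·6 = 28; r = 25.5 − 28 = -2.5
x=7: ŷ = 13 + 2.5·7 = 30.5; r = 27.6 − 30.5 = -2.9
x=9: ŷ = 13 + 2.5·9 = 35.5; r = 37.2 − 35.5 = 1.7
x=12: ŷ = 13 + 2.5·12 = 43; r = 42.4 − 43 = -0.6
x=14: ŷ = 13 + 2.5·14 = 48; r = 49.2 − 48 = 1.2
SSE = 0.01 + 0 + 4 + 1.96 + 5.76 + 6.25 + 8.41 + 2.89 + 0.36 + 1.44 = 31.08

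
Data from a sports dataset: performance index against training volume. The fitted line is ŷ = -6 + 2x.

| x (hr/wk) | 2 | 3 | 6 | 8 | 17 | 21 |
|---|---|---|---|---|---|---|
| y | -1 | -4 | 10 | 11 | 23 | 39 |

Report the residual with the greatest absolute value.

x=2: ŷ = -6 + 2·2 = -2; r = -1 − (-2) = 1
x=3: ŷ = -6 + 2·3 = 0; r = -4 − 0 = -4
x=6: ŷ = -6 + 2·6 = 6; r = 10 − 6 = 4
x=8: ŷ = -6 + 2·8 = 10; r = 11 − 10 = 1
x=17: ŷ = -6 + 2·17 = 28; r = 23 − 28 = -5
x=21: ŷ = -6 + 2·21 = 36; r = 39 − 36 = 3
Largest |r| is 5 at x = 17, residual -5.

r = -5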